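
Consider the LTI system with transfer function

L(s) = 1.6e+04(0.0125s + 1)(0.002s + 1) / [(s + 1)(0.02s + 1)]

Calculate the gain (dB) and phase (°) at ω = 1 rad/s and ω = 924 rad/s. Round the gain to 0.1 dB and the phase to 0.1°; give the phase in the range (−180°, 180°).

ω = 1: 81.1 dB, -45.3°; ω = 924: 27.2 dB, -30.2°

At ω = 1 rad/s:
zero (1 + j1·0.0125) = 1 + j0.0125 → |·| ≈ 1.0001, ∠ ≈ 0.72°
zero (1 + j1·0.002) = 1 + j0.002 → |·| ≈ 1, ∠ ≈ 0.11°
pole (1 + j1·1) = 1 + j1 → |·| ≈ 1.4142, ∠ ≈ 45.00°
pole (1 + j1·0.02) = 1 + j0.02 → |·| ≈ 1.0002, ∠ ≈ 1.15°
|L| = 1.6e+04 · 1.0001 · 1 / (1.4142 · 1.0002) ≈ 11313
Gain = 20 log₁₀(11313) ≈ 81.07 dB
∠L = (0.72° + 0.11°) − (45.00° + 1.15°) = -45.32°

At ω = 924 rad/s:
zero (1 + j924·0.0125) = 1 + j11.55 → |·| ≈ 11.593, ∠ ≈ 85.05°
zero (1 + j924·0.002) = 1 + j1.848 → |·| ≈ 2.1012, ∠ ≈ 61.58°
pole (1 + j924·1) = 1 + j924 → |·| ≈ 924, ∠ ≈ 89.94°
pole (1 + j924·0.02) = 1 + j18.48 → |·| ≈ 18.507, ∠ ≈ 86.90°
|L| = 1.6e+04 · 11.593 · 2.1012 / (924 · 18.507) ≈ 22.792
Gain = 20 log₁₀(22.792) ≈ 27.16 dB
∠L = (85.05° + 61.58°) − (89.94° + 86.90°) = -30.21°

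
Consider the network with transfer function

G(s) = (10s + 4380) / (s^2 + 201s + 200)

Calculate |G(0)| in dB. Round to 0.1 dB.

26.8 dB

G(0) = 4380 / 200 = 21.9
20 log₁₀(21.9) ≈ 26.81 dB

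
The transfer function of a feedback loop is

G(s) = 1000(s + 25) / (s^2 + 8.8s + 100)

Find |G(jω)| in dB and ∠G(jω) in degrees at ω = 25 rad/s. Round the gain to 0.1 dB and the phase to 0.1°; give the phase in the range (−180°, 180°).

35.9 dB, -112.3°

At s = jω = j25:
zero (s+25): 25 + j25 → |·| = √(25²+25²) = √1250 ≈ 35.355, ∠ = arctan(25/25) ≈ 45.00°
quadratic: (j25)² + 8.8·j25 + 100 = -525 + j220 → |·| ≈ 569.23, ∠ ≈ 157.26°
|G| = 1000 · 35.355 / 569.23 ≈ 62.11
Gain = 20 log₁₀(62.11) ≈ 35.86 dB
∠G = 45.00° − 157.26° = -112.26°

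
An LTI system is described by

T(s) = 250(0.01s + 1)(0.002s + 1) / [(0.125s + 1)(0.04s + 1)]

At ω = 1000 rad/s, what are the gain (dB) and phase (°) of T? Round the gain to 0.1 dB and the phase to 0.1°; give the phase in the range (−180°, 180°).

At ω = 1000 rad/s:
zero (1 + j1000·0.01) = 1 + j10 → |·| ≈ 10.05, ∠ ≈ 84.29°
zero (1 + j1000·0.002) = 1 + j2 → |·| ≈ 2.2361, ∠ ≈ 63.43°
pole (1 + j1000·0.125) = 1 + j125 → |·| ≈ 125, ∠ ≈ 89.54°
pole (1 + j1000·0.04) = 1 + j40 → |·| ≈ 40.012, ∠ ≈ 88.57°
|T| = 250 · 10.05 · 2.2361 / (125 · 40.012) ≈ 1.1233
Gain = 20 log₁₀(1.1233) ≈ 1.01 dB
∠T = (84.29° + 63.43°) − (89.54° + 88.57°) = -30.39°

1.0 dB, -30.4°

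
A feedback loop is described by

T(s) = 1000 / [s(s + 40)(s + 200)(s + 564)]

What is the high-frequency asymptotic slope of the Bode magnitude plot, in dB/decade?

-80 dB/decade

Each pole contributes −20 dB/decade at high frequency; each zero contributes +20 dB/decade.
Net: 0 zero(s) − 4 pole(s) → -80 dB/decade.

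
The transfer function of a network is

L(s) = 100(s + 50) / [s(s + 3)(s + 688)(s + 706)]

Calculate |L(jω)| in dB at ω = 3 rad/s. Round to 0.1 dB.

At s = jω = j3:
zero (s+50): 50 + j3 → |·| = √(50²+3²) = √2509 ≈ 50.09, ∠ = arctan(3/50) ≈ 3.43°
pole (s+3): 3 + j3 → |·| = √(3²+3²) = √18 ≈ 4.2426, ∠ = arctan(3/3) ≈ 45.00°
pole (s+688): 688 + j3 → |·| = √(688²+3²) = √473353 ≈ 688.01, ∠ = arctan(3/688) ≈ 0.25°
pole (s+706): 706 + j3 → |·| = √(706²+3²) = √498445 ≈ 706.01, ∠ = arctan(3/706) ≈ 0.24°
pole at origin: |s| = 3, ∠ = 90.00° (in denominator)
|L| = 100 · 50.09 / 6.1824e+06 ≈ 0.0008102
Gain = 20 log₁₀(0.0008102) ≈ -61.83 dB

-61.8 dB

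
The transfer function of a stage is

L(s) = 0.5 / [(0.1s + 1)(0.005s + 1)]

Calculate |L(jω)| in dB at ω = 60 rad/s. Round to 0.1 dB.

-22.1 dB

At ω = 60 rad/s:
pole (1 + j60·0.1) = 1 + j6 → |·| ≈ 6.0828, ∠ ≈ 80.54°
pole (1 + j60·0.005) = 1 + j0.3 → |·| ≈ 1.044, ∠ ≈ 16.70°
|L| = 0.5 · 1 / (6.0828 · 1.044) ≈ 0.078735
Gain = 20 log₁₀(0.078735) ≈ -22.08 dB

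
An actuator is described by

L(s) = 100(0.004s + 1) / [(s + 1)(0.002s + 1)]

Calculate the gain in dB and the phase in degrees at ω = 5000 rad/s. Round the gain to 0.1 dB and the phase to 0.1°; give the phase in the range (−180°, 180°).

At ω = 5000 rad/s:
zero (1 + j5000·0.004) = 1 + j20 → |·| ≈ 20.025, ∠ ≈ 87.14°
pole (1 + j5000·1) = 1 + j5000 → |·| ≈ 5000, ∠ ≈ 89.99°
pole (1 + j5000·0.002) = 1 + j10 → |·| ≈ 10.05, ∠ ≈ 84.29°
|L| = 100 · 20.025 / (5000 · 10.05) ≈ 0.039851
Gain = 20 log₁₀(0.039851) ≈ -27.99 dB
∠L = (87.14°) − (89.99° + 84.29°) = -87.14°

-28.0 dB, -87.1°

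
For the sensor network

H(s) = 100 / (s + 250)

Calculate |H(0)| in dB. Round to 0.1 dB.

H(0) = 100 / (250) = 0.4
20 log₁₀(0.4) ≈ -7.96 dB

-8.0 dB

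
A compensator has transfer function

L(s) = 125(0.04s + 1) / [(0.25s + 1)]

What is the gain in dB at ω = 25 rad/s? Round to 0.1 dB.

28.9 dB

At ω = 25 rad/s:
zero (1 + j25·0.04) = 1 + j1 → |·| ≈ 1.4142, ∠ ≈ 45.00°
pole (1 + j25·0.25) = 1 + j6.25 → |·| ≈ 6.3295, ∠ ≈ 80.91°
|L| = 125 · 1.4142 / (6.3295) ≈ 27.929
Gain = 20 log₁₀(27.929) ≈ 28.92 dB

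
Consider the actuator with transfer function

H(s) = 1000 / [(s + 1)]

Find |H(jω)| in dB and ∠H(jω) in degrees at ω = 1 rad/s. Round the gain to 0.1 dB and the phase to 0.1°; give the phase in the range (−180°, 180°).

At ω = 1 rad/s:
pole (1 + j1·1) = 1 + j1 → |·| ≈ 1.4142, ∠ ≈ 45.00°
|H| = 1000 · 1 / (1.4142) ≈ 707.11
Gain = 20 log₁₀(707.11) ≈ 56.99 dB
∠H = (0°) − (45.00°) = -45.00°

57.0 dB, -45.0°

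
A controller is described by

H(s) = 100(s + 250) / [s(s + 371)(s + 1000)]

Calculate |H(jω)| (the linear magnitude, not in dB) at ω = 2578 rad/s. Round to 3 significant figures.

1.40e-05

At s = jω = j2578:
zero (s+250): 250 + j2578 → |·| = √(250²+2578²) = √6708584 ≈ 2590.1, ∠ = arctan(2578/250) ≈ 84.46°
pole (s+371): 371 + j2578 → |·| = √(371²+2578²) = √6783725 ≈ 2604.6, ∠ = arctan(2578/371) ≈ 81.81°
pole (s+1000): 1000 + j2578 → |·| = √(1000²+2578²) = √7646084 ≈ 2765.2, ∠ = arctan(2578/1000) ≈ 68.80°
pole at origin: |s| = 2578, ∠ = 90.00° (in denominator)
|H| = 100 · 2590.1 / 1.8567e+10 ≈ 1.395e-05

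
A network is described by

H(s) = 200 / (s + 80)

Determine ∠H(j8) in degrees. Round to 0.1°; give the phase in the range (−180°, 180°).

At s = jω = j8:
pole (s+80): 80 + j8 → |·| = √(80²+8²) = √6464 ≈ 80.399, ∠ = arctan(8/80) ≈ 5.71°
∠H = 0.00° − 5.71° = -5.71°

-5.7°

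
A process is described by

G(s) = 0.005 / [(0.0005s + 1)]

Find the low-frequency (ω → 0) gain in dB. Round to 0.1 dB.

-46.0 dB

G(0) = 0.005 · 1 / 1 = 0.005
20 log₁₀(0.005) ≈ -46.02 dB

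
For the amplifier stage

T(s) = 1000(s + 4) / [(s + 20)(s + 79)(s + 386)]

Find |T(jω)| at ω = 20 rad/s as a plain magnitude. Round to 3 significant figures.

0.0229

At s = jω = j20:
zero (s+4): 4 + j20 → |·| = √(4²+20²) = √416 ≈ 20.396, ∠ = arctan(20/4) ≈ 78.69°
pole (s+20): 20 + j20 → |·| = √(20²+20²) = √800 ≈ 28.284, ∠ = arctan(20/20) ≈ 45.00°
pole (s+79): 79 + j20 → |·| = √(79²+20²) = √6641 ≈ 81.492, ∠ = arctan(20/79) ≈ 14.21°
pole (s+386): 386 + j20 → |·| = √(386²+20²) = √149396 ≈ 386.52, ∠ = arctan(20/386) ≈ 2.97°
|T| = 1000 · 20.396 / 8.909e+05 ≈ 0.022894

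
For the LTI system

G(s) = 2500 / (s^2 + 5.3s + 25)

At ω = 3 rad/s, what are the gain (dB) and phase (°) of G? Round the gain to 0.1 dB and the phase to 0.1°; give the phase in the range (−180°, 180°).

At s = jω = j3:
quadratic: (j3)² + 5.3·j3 + 25 = 16 + j15.9 → |·| ≈ 22.557, ∠ ≈ 44.82°
|G| = 2500 / 22.557 ≈ 110.83
Gain = 20 log₁₀(110.83) ≈ 40.89 dB
∠G = 0.00° − 44.82° = -44.82°

40.9 dB, -44.8°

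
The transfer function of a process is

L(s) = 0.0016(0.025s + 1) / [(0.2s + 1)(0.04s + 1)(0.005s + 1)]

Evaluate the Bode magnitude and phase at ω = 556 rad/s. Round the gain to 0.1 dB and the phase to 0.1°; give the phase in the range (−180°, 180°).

At ω = 556 rad/s:
zero (1 + j556·0.025) = 1 + j13.9 → |·| ≈ 13.936, ∠ ≈ 85.89°
pole (1 + j556·0.2) = 1 + j111.2 → |·| ≈ 111.2, ∠ ≈ 89.48°
pole (1 + j556·0.04) = 1 + j22.24 → |·| ≈ 22.262, ∠ ≈ 87.43°
pole (1 + j556·0.005) = 1 + j2.78 → |·| ≈ 2.9544, ∠ ≈ 70.22°
|L| = 0.0016 · 13.936 / (111.2 · 22.262 · 2.9544) ≈ 3.0487e-06
Gain = 20 log₁₀(3.0487e-06) ≈ -110.32 dB
∠L = (85.89°) − (89.48° + 87.43° + 70.22°) = -161.24°

-110.3 dB, -161.2°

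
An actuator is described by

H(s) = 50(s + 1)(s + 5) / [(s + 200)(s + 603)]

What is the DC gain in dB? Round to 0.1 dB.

-53.7 dB

H(0) = 50·1·5 / (200·603) ≈ 0.002073
20 log₁₀(0.002073) ≈ -53.67 dB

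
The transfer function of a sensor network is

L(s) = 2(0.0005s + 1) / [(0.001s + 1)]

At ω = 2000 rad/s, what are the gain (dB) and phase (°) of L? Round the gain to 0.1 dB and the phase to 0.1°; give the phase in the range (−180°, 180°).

At ω = 2000 rad/s:
zero (1 + j2000·0.0005) = 1 + j1 → |·| ≈ 1.4142, ∠ ≈ 45.00°
pole (1 + j2000·0.001) = 1 + j2 → |·| ≈ 2.2361, ∠ ≈ 63.43°
|L| = 2 · 1.4142 / (2.2361) ≈ 1.2649
Gain = 20 log₁₀(1.2649) ≈ 2.04 dB
∠L = (45.00°) − (63.43°) = -18.43°

2.0 dB, -18.4°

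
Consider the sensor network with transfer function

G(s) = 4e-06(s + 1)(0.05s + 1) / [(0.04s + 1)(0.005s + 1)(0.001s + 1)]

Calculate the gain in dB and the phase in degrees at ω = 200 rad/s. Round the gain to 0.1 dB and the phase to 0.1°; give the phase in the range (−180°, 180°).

At ω = 200 rad/s:
zero (1 + j200·1) = 1 + j200 → |·| ≈ 200, ∠ ≈ 89.71°
zero (1 + j200·0.05) = 1 + j10 → |·| ≈ 10.05, ∠ ≈ 84.29°
pole (1 + j200·0.04) = 1 + j8 → |·| ≈ 8.0623, ∠ ≈ 82.87°
pole (1 + j200·0.005) = 1 + j1 → |·| ≈ 1.4142, ∠ ≈ 45.00°
pole (1 + j200·0.001) = 1 + j0.2 → |·| ≈ 1.0198, ∠ ≈ 11.31°
|G| = 4e-06 · 200 · 10.05 / (8.0623 · 1.4142 · 1.0198) ≈ 0.00069147
Gain = 20 log₁₀(0.00069147) ≈ -63.20 dB
∠G = (89.71° + 84.29°) − (82.87° + 45.00° + 11.31°) = 34.82°

-63.2 dB, 34.8°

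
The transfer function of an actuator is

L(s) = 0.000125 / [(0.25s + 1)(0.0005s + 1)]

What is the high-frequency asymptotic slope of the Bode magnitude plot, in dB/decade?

-40 dB/decade

Each pole contributes −20 dB/decade at high frequency; each zero contributes +20 dB/decade.
Net: 0 zero(s) − 2 pole(s) → -40 dB/decade.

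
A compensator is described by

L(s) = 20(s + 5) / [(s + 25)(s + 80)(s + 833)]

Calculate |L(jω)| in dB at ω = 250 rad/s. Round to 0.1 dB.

At s = jω = j250:
zero (s+5): 5 + j250 → |·| = √(5²+250²) = √62525 ≈ 250.05, ∠ = arctan(250/5) ≈ 88.85°
pole (s+25): 25 + j250 → |·| = √(25²+250²) = √63125 ≈ 251.25, ∠ = arctan(250/25) ≈ 84.29°
pole (s+80): 80 + j250 → |·| = √(80²+250²) = √68900 ≈ 262.49, ∠ = arctan(250/80) ≈ 72.26°
pole (s+833): 833 + j250 → |·| = √(833²+250²) = √756389 ≈ 869.71, ∠ = arctan(250/833) ≈ 16.71°
|L| = 20 · 250.05 / 5.7358e+07 ≈ 8.7189e-05
Gain = 20 log₁₀(8.7189e-05) ≈ -81.19 dB

-81.2 dB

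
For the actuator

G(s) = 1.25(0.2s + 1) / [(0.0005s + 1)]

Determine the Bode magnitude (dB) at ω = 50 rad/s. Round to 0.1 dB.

22.0 dB

At ω = 50 rad/s:
zero (1 + j50·0.2) = 1 + j10 → |·| ≈ 10.05, ∠ ≈ 84.29°
pole (1 + j50·0.0005) = 1 + j0.025 → |·| ≈ 1.0003, ∠ ≈ 1.43°
|G| = 1.25 · 10.05 / (1.0003) ≈ 12.559
Gain = 20 log₁₀(12.559) ≈ 21.98 dB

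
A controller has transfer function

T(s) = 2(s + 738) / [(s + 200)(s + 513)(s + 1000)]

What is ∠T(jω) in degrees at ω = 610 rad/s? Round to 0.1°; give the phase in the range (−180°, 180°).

-113.6°

At s = jω = j610:
zero (s+738): 738 + j610 → |·| = √(738²+610²) = √916744 ≈ 957.47, ∠ = arctan(610/738) ≈ 39.58°
pole (s+200): 200 + j610 → |·| = √(200²+610²) = √412100 ≈ 641.95, ∠ = arctan(610/200) ≈ 71.85°
pole (s+513): 513 + j610 → |·| = √(513²+610²) = √635269 ≈ 797.04, ∠ = arctan(610/513) ≈ 49.94°
pole (s+1000): 1000 + j610 → |·| = √(1000²+610²) = √1372100 ≈ 1171.4, ∠ = arctan(610/1000) ≈ 31.38°
∠T = 39.58° − 153.17° = -113.59°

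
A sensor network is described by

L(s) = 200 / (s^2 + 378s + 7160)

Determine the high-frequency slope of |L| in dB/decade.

-40 dB/decade

Each pole contributes −20 dB/decade at high frequency; each zero contributes +20 dB/decade.
Net: 0 zero(s) − 2 pole(s) → -40 dB/decade.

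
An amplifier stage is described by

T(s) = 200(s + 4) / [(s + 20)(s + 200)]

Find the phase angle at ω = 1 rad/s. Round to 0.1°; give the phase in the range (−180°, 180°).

10.9°

At s = jω = j1:
zero (s+4): 4 + j1 → |·| = √(4²+1²) = √17 ≈ 4.1231, ∠ = arctan(1/4) ≈ 14.04°
pole (s+20): 20 + j1 → |·| = √(20²+1²) = √401 ≈ 20.025, ∠ = arctan(1/20) ≈ 2.86°
pole (s+200): 200 + j1 → |·| = √(200²+1²) = √40001 ≈ 200, ∠ = arctan(1/200) ≈ 0.29°
∠T = 14.04° − 3.15° = 10.89°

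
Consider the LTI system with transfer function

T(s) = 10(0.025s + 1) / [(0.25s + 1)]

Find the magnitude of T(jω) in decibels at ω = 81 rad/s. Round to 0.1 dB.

At ω = 81 rad/s:
zero (1 + j81·0.025) = 1 + j2.025 → |·| ≈ 2.2585, ∠ ≈ 63.72°
pole (1 + j81·0.25) = 1 + j20.25 → |·| ≈ 20.275, ∠ ≈ 87.17°
|T| = 10 · 2.2585 / (20.275) ≈ 1.1139
Gain = 20 log₁₀(1.1139) ≈ 0.94 dB

0.9 dB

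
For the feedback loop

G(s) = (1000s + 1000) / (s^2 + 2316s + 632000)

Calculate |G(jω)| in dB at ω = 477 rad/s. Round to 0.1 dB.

-7.8 dB

Substitute s = j477:
Numerator: 1000(j477) + 1000 = 1000 + j477000
Denominator: (j477)^2 + 2316(j477) + 632000 = 404471 + j1104732
|N| = √(1000² + 477000²) ≈ 4.77e+05, ∠N ≈ 89.88°
|D| = √(404471² + 1104732²) ≈ 1.1764e+06, ∠D ≈ 69.89°
|G| = 4.77e+05 / 1.1764e+06 ≈ 0.40547
Gain = 20 log₁₀(0.40547) ≈ -7.84 dB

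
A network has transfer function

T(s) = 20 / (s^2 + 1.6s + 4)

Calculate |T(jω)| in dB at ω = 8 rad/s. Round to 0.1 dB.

-9.7 dB

At s = jω = j8:
quadratic: (j8)² + 1.6·j8 + 4 = -60 + j12.8 → |·| ≈ 61.35, ∠ ≈ 167.96°
|T| = 20 / 61.35 ≈ 0.326
Gain = 20 log₁₀(0.326) ≈ -9.74 dB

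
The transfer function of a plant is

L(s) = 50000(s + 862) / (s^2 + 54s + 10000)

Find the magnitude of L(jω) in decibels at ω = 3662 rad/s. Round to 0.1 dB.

At s = jω = j3662:
zero (s+862): 862 + j3662 → |·| = √(862²+3662²) = √14153288 ≈ 3762.1, ∠ = arctan(3662/862) ≈ 76.75°
quadratic: (j3662)² + 54·j3662 + 10000 = -13400244 + j197748 → |·| ≈ 1.3402e+07, ∠ ≈ 179.15°
|L| = 50000 · 3762.1 / 1.3402e+07 ≈ 14.036
Gain = 20 log₁₀(14.036) ≈ 22.94 dB

22.9 dB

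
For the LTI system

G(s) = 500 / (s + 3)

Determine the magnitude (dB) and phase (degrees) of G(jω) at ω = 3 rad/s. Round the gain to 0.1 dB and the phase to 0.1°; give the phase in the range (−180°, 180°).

41.4 dB, -45.0°

At s = jω = j3:
pole (s+3): 3 + j3 → |·| = √(3²+3²) = √18 ≈ 4.2426, ∠ = arctan(3/3) ≈ 45.00°
|G| = 500 / 4.2426 ≈ 117.85
Gain = 20 log₁₀(117.85) ≈ 41.43 dB
∠G = 0.00° − 45.00° = -45.00°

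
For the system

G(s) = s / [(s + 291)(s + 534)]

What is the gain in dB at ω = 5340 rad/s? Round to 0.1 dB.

-74.6 dB

At s = jω = j5340:
zero at origin: s = j5340 → |·| = 5340, ∠ = 90.00°
pole (s+291): 291 + j5340 → |·| = √(291²+5340²) = √28600281 ≈ 5347.9, ∠ = arctan(5340/291) ≈ 86.88°
pole (s+534): 534 + j5340 → |·| = √(534²+5340²) = √28800756 ≈ 5366.6, ∠ = arctan(5340/534) ≈ 84.29°
|G| = 1 · 5340 / 2.87e+07 ≈ 0.00018606
Gain = 20 log₁₀(0.00018606) ≈ -74.61 dB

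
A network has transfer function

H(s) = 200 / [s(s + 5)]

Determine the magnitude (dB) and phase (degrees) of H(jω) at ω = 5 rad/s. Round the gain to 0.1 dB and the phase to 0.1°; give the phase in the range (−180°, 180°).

15.1 dB, -135.0°

At s = jω = j5:
pole (s+5): 5 + j5 → |·| = √(5²+5²) = √50 ≈ 7.0711, ∠ = arctan(5/5) ≈ 45.00°
pole at origin: |s| = 5, ∠ = 90.00° (in denominator)
|H| = 200 / 35.355 ≈ 5.6569
Gain = 20 log₁₀(5.6569) ≈ 15.05 dB
∠H = 0.00° − 135.00° = -135.00°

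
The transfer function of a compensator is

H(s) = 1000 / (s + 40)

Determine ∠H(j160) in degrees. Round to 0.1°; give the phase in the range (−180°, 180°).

Substitute s = j160:
Numerator: 1000 = 1000 + j0
Denominator: (j160) + 40 = 40 + j160
|N| = √(1000² + 0²) ≈ 1000, ∠N ≈ 0.00°
|D| = √(40² + 160²) ≈ 164.92, ∠D ≈ 75.96°
∠H = 0.00° − 75.96° = -75.96°

-76.0°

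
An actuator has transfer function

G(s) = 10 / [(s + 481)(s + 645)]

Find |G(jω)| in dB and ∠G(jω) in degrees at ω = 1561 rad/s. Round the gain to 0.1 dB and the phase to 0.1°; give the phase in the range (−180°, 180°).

-108.8 dB, -140.4°

At s = jω = j1561:
pole (s+481): 481 + j1561 → |·| = √(481²+1561²) = √2668082 ≈ 1633.4, ∠ = arctan(1561/481) ≈ 72.87°
pole (s+645): 645 + j1561 → |·| = √(645²+1561²) = √2852746 ≈ 1689, ∠ = arctan(1561/645) ≈ 67.55°
|G| = 10 / 2.7588e+06 ≈ 3.6248e-06
Gain = 20 log₁₀(3.6248e-06) ≈ -108.81 dB
∠G = 0.00° − 140.42° = -140.42°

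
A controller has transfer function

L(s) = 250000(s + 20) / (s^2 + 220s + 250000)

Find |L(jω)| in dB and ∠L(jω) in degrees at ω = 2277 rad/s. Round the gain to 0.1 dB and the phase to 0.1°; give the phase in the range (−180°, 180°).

41.2 dB, -84.7°

At s = jω = j2277:
zero (s+20): 20 + j2277 → |·| = √(20²+2277²) = √5185129 ≈ 2277.1, ∠ = arctan(2277/20) ≈ 89.50°
quadratic: (j2277)² + 220·j2277 + 250000 = -4934729 + j500940 → |·| ≈ 4.9601e+06, ∠ ≈ 174.20°
|L| = 250000 · 2277.1 / 4.9601e+06 ≈ 114.77
Gain = 20 log₁₀(114.77) ≈ 41.20 dB
∠L = 89.50° − 174.20° = -84.70°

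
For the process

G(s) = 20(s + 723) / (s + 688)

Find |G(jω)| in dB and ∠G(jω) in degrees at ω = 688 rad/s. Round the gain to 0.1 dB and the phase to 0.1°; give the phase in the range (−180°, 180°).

At s = jω = j688:
zero (s+723): 723 + j688 → |·| = √(723²+688²) = √996073 ≈ 998.03, ∠ = arctan(688/723) ≈ 43.58°
pole (s+688): 688 + j688 → |·| = √(688²+688²) = √946688 ≈ 972.98, ∠ = arctan(688/688) ≈ 45.00°
|G| = 20 · 998.03 / 972.98 ≈ 20.515
Gain = 20 log₁₀(20.515) ≈ 26.24 dB
∠G = 43.58° − 45.00° = -1.42°

26.2 dB, -1.4°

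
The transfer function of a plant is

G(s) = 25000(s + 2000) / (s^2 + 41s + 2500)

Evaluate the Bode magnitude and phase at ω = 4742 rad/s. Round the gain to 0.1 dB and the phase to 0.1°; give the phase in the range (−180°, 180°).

15.2 dB, -112.4°

At s = jω = j4742:
zero (s+2000): 2000 + j4742 → |·| = √(2000²+4742²) = √26486564 ≈ 5146.5, ∠ = arctan(4742/2000) ≈ 67.13°
quadratic: (j4742)² + 41·j4742 + 2500 = -22484064 + j194422 → |·| ≈ 2.2485e+07, ∠ ≈ 179.50°
|G| = 25000 · 5146.5 / 2.2485e+07 ≈ 5.7221
Gain = 20 log₁₀(5.7221) ≈ 15.15 dB
∠G = 67.13° − 179.50° = -112.37°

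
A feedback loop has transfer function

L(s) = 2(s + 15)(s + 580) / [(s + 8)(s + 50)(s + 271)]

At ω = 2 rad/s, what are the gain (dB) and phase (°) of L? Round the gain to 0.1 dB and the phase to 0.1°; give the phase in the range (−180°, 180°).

-16.1 dB, -9.0°

At s = jω = j2:
zero (s+15): 15 + j2 → |·| = √(15²+2²) = √229 ≈ 15.133, ∠ = arctan(2/15) ≈ 7.59°
zero (s+580): 580 + j2 → |·| = √(580²+2²) = √336404 ≈ 580, ∠ = arctan(2/580) ≈ 0.20°
pole (s+8): 8 + j2 → |·| = √(8²+2²) = √68 ≈ 8.2462, ∠ = arctan(2/8) ≈ 14.04°
pole (s+50): 50 + j2 → |·| = √(50²+2²) = √2504 ≈ 50.04, ∠ = arctan(2/50) ≈ 2.29°
pole (s+271): 271 + j2 → |·| = √(271²+2²) = √73445 ≈ 271.01, ∠ = arctan(2/271) ≈ 0.42°
|L| = 2 · 8777.1 / 1.1183e+05 ≈ 0.15697
Gain = 20 log₁₀(0.15697) ≈ -16.08 dB
∠L = 7.79° − 16.75° = -8.96°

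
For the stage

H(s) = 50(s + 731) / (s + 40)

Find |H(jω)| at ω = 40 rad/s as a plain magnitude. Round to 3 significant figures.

At s = jω = j40:
zero (s+731): 731 + j40 → |·| = √(731²+40²) = √535961 ≈ 732.09, ∠ = arctan(40/731) ≈ 3.13°
pole (s+40): 40 + j40 → |·| = √(40²+40²) = √3200 ≈ 56.569, ∠ = arctan(40/40) ≈ 45.00°
|H| = 50 · 732.09 / 56.569 ≈ 647.08

647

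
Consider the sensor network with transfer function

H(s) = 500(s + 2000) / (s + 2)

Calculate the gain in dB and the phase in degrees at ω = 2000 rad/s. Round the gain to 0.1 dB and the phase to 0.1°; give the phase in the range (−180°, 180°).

At s = jω = j2000:
zero (s+2000): 2000 + j2000 → |·| = √(2000²+2000²) = √8000000 ≈ 2828.4, ∠ = arctan(2000/2000) ≈ 45.00°
pole (s+2): 2 + j2000 → |·| = √(2²+2000²) = √4000004 ≈ 2000, ∠ = arctan(2000/2) ≈ 89.94°
|H| = 500 · 2828.4 / 2000 ≈ 707.1
Gain = 20 log₁₀(707.1) ≈ 56.99 dB
∠H = 45.00° − 89.94° = -44.94°

57.0 dB, -44.9°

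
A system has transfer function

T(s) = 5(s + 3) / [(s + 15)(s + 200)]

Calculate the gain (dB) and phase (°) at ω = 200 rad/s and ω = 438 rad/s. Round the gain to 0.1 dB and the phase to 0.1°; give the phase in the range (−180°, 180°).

At s = jω = j200:
zero (s+3): 3 + j200 → |·| = √(3²+200²) = √40009 ≈ 200.02, ∠ = arctan(200/3) ≈ 89.14°
pole (s+15): 15 + j200 → |·| = √(15²+200²) = √40225 ≈ 200.56, ∠ = arctan(200/15) ≈ 85.71°
pole (s+200): 200 + j200 → |·| = √(200²+200²) = √80000 ≈ 282.84, ∠ = arctan(200/200) ≈ 45.00°
|T| = 5 · 200.02 / 56726 ≈ 0.01763
Gain = 20 log₁₀(0.01763) ≈ -35.07 dB
∠T = 89.14° − 130.71° = -41.57°

At s = jω = j438:
zero (s+3): 3 + j438 → |·| = √(3²+438²) = √191853 ≈ 438.01, ∠ = arctan(438/3) ≈ 89.61°
pole (s+15): 15 + j438 → |·| = √(15²+438²) = √192069 ≈ 438.26, ∠ = arctan(438/15) ≈ 88.04°
pole (s+200): 200 + j438 → |·| = √(200²+438²) = √231844 ≈ 481.5, ∠ = arctan(438/200) ≈ 65.46°
|T| = 5 · 438.01 / 2.1102e+05 ≈ 0.010378
Gain = 20 log₁₀(0.010378) ≈ -39.68 dB
∠T = 89.61° − 153.50° = -63.89°

ω = 200: -35.1 dB, -41.6°; ω = 438: -39.7 dB, -63.9°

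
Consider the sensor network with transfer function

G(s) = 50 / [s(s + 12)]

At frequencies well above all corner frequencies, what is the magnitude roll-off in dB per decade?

Each pole contributes −20 dB/decade at high frequency; each zero contributes +20 dB/decade.
Net: 0 zero(s) − 2 pole(s) → -40 dB/decade.

-40 dB/decade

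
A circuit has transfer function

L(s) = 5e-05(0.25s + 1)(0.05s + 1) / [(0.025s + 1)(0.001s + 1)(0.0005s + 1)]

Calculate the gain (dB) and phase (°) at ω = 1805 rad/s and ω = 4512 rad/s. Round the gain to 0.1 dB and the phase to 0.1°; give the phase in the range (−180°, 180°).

At ω = 1805 rad/s:
zero (1 + j1805·0.25) = 1 + j451.25 → |·| ≈ 451.25, ∠ ≈ 89.87°
zero (1 + j1805·0.05) = 1 + j90.25 → |·| ≈ 90.256, ∠ ≈ 89.37°
pole (1 + j1805·0.025) = 1 + j45.125 → |·| ≈ 45.136, ∠ ≈ 88.73°
pole (1 + j1805·0.001) = 1 + j1.805 → |·| ≈ 2.0635, ∠ ≈ 61.01°
pole (1 + j1805·0.0005) = 1 + j0.9025 → |·| ≈ 1.347, ∠ ≈ 42.07°
|L| = 5e-05 · 451.25 · 90.256 / (45.136 · 2.0635 · 1.347) ≈ 0.016232
Gain = 20 log₁₀(0.016232) ≈ -35.79 dB
∠L = (89.87° + 89.37°) − (88.73° + 61.01° + 42.07°) = -12.57°

At ω = 4512 rad/s:
zero (1 + j4512·0.25) = 1 + j1128 → |·| ≈ 1128, ∠ ≈ 89.95°
zero (1 + j4512·0.05) = 1 + j225.6 → |·| ≈ 225.6, ∠ ≈ 89.75°
pole (1 + j4512·0.025) = 1 + j112.8 → |·| ≈ 112.8, ∠ ≈ 89.49°
pole (1 + j4512·0.001) = 1 + j4.512 → |·| ≈ 4.6215, ∠ ≈ 77.50°
pole (1 + j4512·0.0005) = 1 + j2.256 → |·| ≈ 2.4677, ∠ ≈ 66.09°
|L| = 5e-05 · 1128 · 225.6 / (112.8 · 4.6215 · 2.4677) ≈ 0.0098909
Gain = 20 log₁₀(0.0098909) ≈ -40.10 dB
∠L = (89.95° + 89.75°) − (89.49° + 77.50° + 66.09°) = -53.38°

ω = 1805: -35.8 dB, -12.6°; ω = 4512: -40.1 dB, -53.4°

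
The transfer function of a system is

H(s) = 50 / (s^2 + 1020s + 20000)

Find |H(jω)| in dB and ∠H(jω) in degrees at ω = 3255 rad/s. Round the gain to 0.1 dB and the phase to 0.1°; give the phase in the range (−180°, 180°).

-106.9 dB, -162.6°

Substitute s = j3255:
Numerator: 50 = 50 + j0
Denominator: (j3255)^2 + 1020(j3255) + 20000 = -10575025 + j3320100
|N| = √(50² + 0²) ≈ 50, ∠N ≈ 0.00°
|D| = √(10575025² + 3320100²) ≈ 1.1084e+07, ∠D ≈ 162.57°
|H| = 50 / 1.1084e+07 ≈ 4.511e-06
Gain = 20 log₁₀(4.511e-06) ≈ -106.91 dB
∠H = 0.00° − 162.57° = -162.57°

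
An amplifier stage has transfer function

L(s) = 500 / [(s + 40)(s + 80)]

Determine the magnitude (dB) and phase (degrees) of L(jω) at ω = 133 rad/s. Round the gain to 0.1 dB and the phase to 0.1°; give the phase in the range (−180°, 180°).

At s = jω = j133:
pole (s+40): 40 + j133 → |·| = √(40²+133²) = √19289 ≈ 138.88, ∠ = arctan(133/40) ≈ 73.26°
pole (s+80): 80 + j133 → |·| = √(80²+133²) = √24089 ≈ 155.21, ∠ = arctan(133/80) ≈ 58.97°
|L| = 500 / 21556 ≈ 0.023195
Gain = 20 log₁₀(0.023195) ≈ -32.69 dB
∠L = 0.00° − 132.23° = -132.23°

-32.7 dB, -132.2°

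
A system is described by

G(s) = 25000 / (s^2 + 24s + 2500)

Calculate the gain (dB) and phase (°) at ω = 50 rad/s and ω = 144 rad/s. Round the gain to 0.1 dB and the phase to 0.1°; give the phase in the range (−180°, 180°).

ω = 50: 26.4 dB, -90.0°; ω = 144: 2.6 dB, -169.3°

At s = jω = j50:
quadratic: (j50)² + 24·j50 + 2500 = 0 + j1200 → |·| ≈ 1200, ∠ ≈ 90.00°
|G| = 25000 / 1200 ≈ 20.833
Gain = 20 log₁₀(20.833) ≈ 26.38 dB
∠G = 0.00° − 90.00° = -90.00°

At s = jω = j144:
quadratic: (j144)² + 24·j144 + 2500 = -18236 + j3456 → |·| ≈ 18561, ∠ ≈ 169.27°
|G| = 25000 / 18561 ≈ 1.3469
Gain = 20 log₁₀(1.3469) ≈ 2.59 dB
∠G = 0.00° − 169.27° = -169.27°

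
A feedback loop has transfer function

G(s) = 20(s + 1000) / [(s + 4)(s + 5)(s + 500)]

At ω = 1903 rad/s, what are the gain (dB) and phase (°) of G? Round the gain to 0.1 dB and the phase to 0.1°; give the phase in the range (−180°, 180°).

At s = jω = j1903:
zero (s+1000): 1000 + j1903 → |·| = √(1000²+1903²) = √4621409 ≈ 2149.7, ∠ = arctan(1903/1000) ≈ 62.28°
pole (s+4): 4 + j1903 → |·| = √(4²+1903²) = √3621425 ≈ 1903, ∠ = arctan(1903/4) ≈ 89.88°
pole (s+5): 5 + j1903 → |·| = √(5²+1903²) = √3621434 ≈ 1903, ∠ = arctan(1903/5) ≈ 89.85°
pole (s+500): 500 + j1903 → |·| = √(500²+1903²) = √3871409 ≈ 1967.6, ∠ = arctan(1903/500) ≈ 75.28°
|G| = 20 · 2149.7 / 7.1255e+09 ≈ 6.0338e-06
Gain = 20 log₁₀(6.0338e-06) ≈ -104.39 dB
∠G = 62.28° − 255.01° = -192.73° ≡ 167.27° (principal value)

-104.4 dB, 167.3°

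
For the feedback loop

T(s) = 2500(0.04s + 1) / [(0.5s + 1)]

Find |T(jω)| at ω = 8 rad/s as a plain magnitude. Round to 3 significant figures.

637

At ω = 8 rad/s:
zero (1 + j8·0.04) = 1 + j0.32 → |·| ≈ 1.05, ∠ ≈ 17.74°
pole (1 + j8·0.5) = 1 + j4 → |·| ≈ 4.1231, ∠ ≈ 75.96°
|T| = 2500 · 1.05 / (4.1231) ≈ 636.66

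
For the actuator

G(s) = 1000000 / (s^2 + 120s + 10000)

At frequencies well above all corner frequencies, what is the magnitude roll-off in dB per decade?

Each pole contributes −20 dB/decade at high frequency; each zero contributes +20 dB/decade.
Net: 0 zero(s) − 2 pole(s) → -40 dB/decade.

-40 dB/decade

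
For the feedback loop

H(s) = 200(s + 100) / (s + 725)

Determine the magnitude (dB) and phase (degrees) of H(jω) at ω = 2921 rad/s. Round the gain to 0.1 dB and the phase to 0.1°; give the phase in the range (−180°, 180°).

At s = jω = j2921:
zero (s+100): 100 + j2921 → |·| = √(100²+2921²) = √8542241 ≈ 2922.7, ∠ = arctan(2921/100) ≈ 88.04°
pole (s+725): 725 + j2921 → |·| = √(725²+2921²) = √9057866 ≈ 3009.6, ∠ = arctan(2921/725) ≈ 76.06°
|H| = 200 · 2922.7 / 3009.6 ≈ 194.23
Gain = 20 log₁₀(194.23) ≈ 45.77 dB
∠H = 88.04° − 76.06° = 11.98°

45.8 dB, 12.0°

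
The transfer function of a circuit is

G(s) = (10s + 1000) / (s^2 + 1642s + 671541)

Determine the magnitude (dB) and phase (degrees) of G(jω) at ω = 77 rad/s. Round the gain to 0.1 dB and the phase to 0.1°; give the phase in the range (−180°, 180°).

-54.6 dB, 26.8°

Substitute s = j77:
Numerator: 10(j77) + 1000 = 1000 + j770
Denominator: (j77)^2 + 1642(j77) + 671541 = 665612 + j126434
|N| = √(1000² + 770²) ≈ 1262.1, ∠N ≈ 37.60°
|D| = √(665612² + 126434²) ≈ 6.7751e+05, ∠D ≈ 10.76°
|G| = 1262.1 / 6.7751e+05 ≈ 0.0018629
Gain = 20 log₁₀(0.0018629) ≈ -54.60 dB
∠G = 37.60° − 10.76° = 26.84°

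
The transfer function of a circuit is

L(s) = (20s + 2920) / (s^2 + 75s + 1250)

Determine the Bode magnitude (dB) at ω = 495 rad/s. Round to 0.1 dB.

-27.6 dB

Substitute s = j495:
Numerator: 20(j495) + 2920 = 2920 + j9900
Denominator: (j495)^2 + 75(j495) + 1250 = -243775 + j37125
|N| = √(2920² + 9900²) ≈ 10322, ∠N ≈ 73.57°
|D| = √(243775² + 37125²) ≈ 2.4659e+05, ∠D ≈ 171.34°
|L| = 10322 / 2.4659e+05 ≈ 0.041859
Gain = 20 log₁₀(0.041859) ≈ -27.56 dB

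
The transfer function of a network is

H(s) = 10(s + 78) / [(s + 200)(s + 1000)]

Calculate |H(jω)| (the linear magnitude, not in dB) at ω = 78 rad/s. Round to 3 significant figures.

At s = jω = j78:
zero (s+78): 78 + j78 → |·| = √(78²+78²) = √12168 ≈ 110.31, ∠ = arctan(78/78) ≈ 45.00°
pole (s+200): 200 + j78 → |·| = √(200²+78²) = √46084 ≈ 214.67, ∠ = arctan(78/200) ≈ 21.31°
pole (s+1000): 1000 + j78 → |·| = √(1000²+78²) = √1006084 ≈ 1003, ∠ = arctan(78/1000) ≈ 4.46°
|H| = 10 · 110.31 / 2.1531e+05 ≈ 0.0051233

0.00512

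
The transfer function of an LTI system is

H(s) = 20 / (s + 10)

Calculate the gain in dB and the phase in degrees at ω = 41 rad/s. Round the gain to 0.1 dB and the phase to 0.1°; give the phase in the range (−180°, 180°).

-6.5 dB, -76.3°

Substitute s = j41:
Numerator: 20 = 20 + j0
Denominator: (j41) + 10 = 10 + j41
|N| = √(20² + 0²) ≈ 20, ∠N ≈ 0.00°
|D| = √(10² + 41²) ≈ 42.202, ∠D ≈ 76.29°
|H| = 20 / 42.202 ≈ 0.47391
Gain = 20 log₁₀(0.47391) ≈ -6.49 dB
∠H = 0.00° − 76.29° = -76.29°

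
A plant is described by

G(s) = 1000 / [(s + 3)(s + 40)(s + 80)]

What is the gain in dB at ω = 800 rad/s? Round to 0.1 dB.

At s = jω = j800:
pole (s+3): 3 + j800 → |·| = √(3²+800²) = √640009 ≈ 800.01, ∠ = arctan(800/3) ≈ 89.79°
pole (s+40): 40 + j800 → |·| = √(40²+800²) = √641600 ≈ 801, ∠ = arctan(800/40) ≈ 87.14°
pole (s+80): 80 + j800 → |·| = √(80²+800²) = √646400 ≈ 803.99, ∠ = arctan(800/80) ≈ 84.29°
|G| = 1000 / 5.152e+08 ≈ 1.941e-06
Gain = 20 log₁₀(1.941e-06) ≈ -114.24 dB

-114.2 dB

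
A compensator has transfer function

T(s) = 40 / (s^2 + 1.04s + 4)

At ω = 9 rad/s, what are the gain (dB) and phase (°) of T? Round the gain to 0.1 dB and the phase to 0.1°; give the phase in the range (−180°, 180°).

-5.8 dB, -173.1°

At s = jω = j9:
quadratic: (j9)² + 1.04·j9 + 4 = -77 + j9.36 → |·| ≈ 77.567, ∠ ≈ 173.07°
|T| = 40 / 77.567 ≈ 0.51568
Gain = 20 log₁₀(0.51568) ≈ -5.75 dB
∠T = 0.00° − 173.07° = -173.07°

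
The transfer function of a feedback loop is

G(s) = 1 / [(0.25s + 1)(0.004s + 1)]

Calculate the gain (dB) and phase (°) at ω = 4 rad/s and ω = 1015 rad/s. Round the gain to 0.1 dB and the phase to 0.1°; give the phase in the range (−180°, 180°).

At ω = 4 rad/s:
pole (1 + j4·0.25) = 1 + j1 → |·| ≈ 1.4142, ∠ ≈ 45.00°
pole (1 + j4·0.004) = 1 + j0.016 → |·| ≈ 1.0001, ∠ ≈ 0.92°
|G| = 1 · 1 / (1.4142 · 1.0001) ≈ 0.70704
Gain = 20 log₁₀(0.70704) ≈ -3.01 dB
∠G = (0°) − (45.00° + 0.92°) = -45.92°

At ω = 1015 rad/s:
pole (1 + j1015·0.25) = 1 + j253.75 → |·| ≈ 253.75, ∠ ≈ 89.77°
pole (1 + j1015·0.004) = 1 + j4.06 → |·| ≈ 4.1813, ∠ ≈ 76.16°
|G| = 1 · 1 / (253.75 · 4.1813) ≈ 0.0009425
Gain = 20 log₁₀(0.0009425) ≈ -60.51 dB
∠G = (0°) − (89.77° + 76.16°) = -165.93°

ω = 4: -3.0 dB, -45.9°; ω = 1015: -60.5 dB, -165.9°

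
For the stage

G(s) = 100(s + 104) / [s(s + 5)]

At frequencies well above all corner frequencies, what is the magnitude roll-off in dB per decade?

-20 dB/decade

Each pole contributes −20 dB/decade at high frequency; each zero contributes +20 dB/decade.
Net: 1 zero(s) − 2 pole(s) → -20 dB/decade.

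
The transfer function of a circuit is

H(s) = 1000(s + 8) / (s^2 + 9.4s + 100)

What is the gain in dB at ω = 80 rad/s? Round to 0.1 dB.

At s = jω = j80:
zero (s+8): 8 + j80 → |·| = √(8²+80²) = √6464 ≈ 80.399, ∠ = arctan(80/8) ≈ 84.29°
quadratic: (j80)² + 9.4·j80 + 100 = -6300 + j752 → |·| ≈ 6344.7, ∠ ≈ 173.19°
|H| = 1000 · 80.399 / 6344.7 ≈ 12.672
Gain = 20 log₁₀(12.672) ≈ 22.06 dB

22.1 dB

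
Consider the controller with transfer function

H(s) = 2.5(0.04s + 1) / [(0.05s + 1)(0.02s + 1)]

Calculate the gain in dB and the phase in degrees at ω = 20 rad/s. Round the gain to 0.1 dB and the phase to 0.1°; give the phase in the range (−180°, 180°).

At ω = 20 rad/s:
zero (1 + j20·0.04) = 1 + j0.8 → |·| ≈ 1.2806, ∠ ≈ 38.66°
pole (1 + j20·0.05) = 1 + j1 → |·| ≈ 1.4142, ∠ ≈ 45.00°
pole (1 + j20·0.02) = 1 + j0.4 → |·| ≈ 1.077, ∠ ≈ 21.80°
|H| = 2.5 · 1.2806 / (1.4142 · 1.077) ≈ 2.102
Gain = 20 log₁₀(2.102) ≈ 6.45 dB
∠H = (38.66°) − (45.00° + 21.80°) = -28.14°

6.5 dB, -28.1°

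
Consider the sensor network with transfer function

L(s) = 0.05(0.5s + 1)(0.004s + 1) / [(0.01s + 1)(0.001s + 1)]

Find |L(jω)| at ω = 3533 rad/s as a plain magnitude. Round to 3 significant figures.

9.64

At ω = 3533 rad/s:
zero (1 + j3533·0.5) = 1 + j1766.5 → |·| ≈ 1766.5, ∠ ≈ 89.97°
zero (1 + j3533·0.004) = 1 + j14.132 → |·| ≈ 14.167, ∠ ≈ 85.95°
pole (1 + j3533·0.01) = 1 + j35.33 → |·| ≈ 35.344, ∠ ≈ 88.38°
pole (1 + j3533·0.001) = 1 + j3.533 → |·| ≈ 3.6718, ∠ ≈ 74.20°
|L| = 0.05 · 1766.5 · 14.167 / (35.344 · 3.6718) ≈ 9.642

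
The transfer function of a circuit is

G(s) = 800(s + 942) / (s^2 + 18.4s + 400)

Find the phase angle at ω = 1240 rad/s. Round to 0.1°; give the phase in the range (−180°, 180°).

At s = jω = j1240:
zero (s+942): 942 + j1240 → |·| = √(942²+1240²) = √2424964 ≈ 1557.2, ∠ = arctan(1240/942) ≈ 52.78°
quadratic: (j1240)² + 18.4·j1240 + 400 = -1537200 + j22816 → |·| ≈ 1.5374e+06, ∠ ≈ 179.15°
∠G = 52.78° − 179.15° = -126.37°

-126.4°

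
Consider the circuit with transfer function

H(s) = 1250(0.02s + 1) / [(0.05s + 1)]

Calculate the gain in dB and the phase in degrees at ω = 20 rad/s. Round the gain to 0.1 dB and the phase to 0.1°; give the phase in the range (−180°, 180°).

59.6 dB, -23.2°

At ω = 20 rad/s:
zero (1 + j20·0.02) = 1 + j0.4 → |·| ≈ 1.077, ∠ ≈ 21.80°
pole (1 + j20·0.05) = 1 + j1 → |·| ≈ 1.4142, ∠ ≈ 45.00°
|H| = 1250 · 1.077 / (1.4142) ≈ 951.95
Gain = 20 log₁₀(951.95) ≈ 59.57 dB
∠H = (21.80°) − (45.00°) = -23.20°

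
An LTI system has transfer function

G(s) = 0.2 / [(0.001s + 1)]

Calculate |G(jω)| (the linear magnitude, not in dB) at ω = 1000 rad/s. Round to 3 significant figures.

0.141

At ω = 1000 rad/s:
pole (1 + j1000·0.001) = 1 + j1 → |·| ≈ 1.4142, ∠ ≈ 45.00°
|G| = 0.2 · 1 / (1.4142) ≈ 0.14142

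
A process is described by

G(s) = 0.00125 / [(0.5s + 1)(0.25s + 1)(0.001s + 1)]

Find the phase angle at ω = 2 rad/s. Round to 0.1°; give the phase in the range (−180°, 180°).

At ω = 2 rad/s:
pole (1 + j2·0.5) = 1 + j1 → |·| ≈ 1.4142, ∠ ≈ 45.00°
pole (1 + j2·0.25) = 1 + j0.5 → |·| ≈ 1.118, ∠ ≈ 26.57°
pole (1 + j2·0.001) = 1 + j0.002 → |·| ≈ 1, ∠ ≈ 0.11°
∠G = (0°) − (45.00° + 26.57° + 0.11°) = -71.68°

-71.7°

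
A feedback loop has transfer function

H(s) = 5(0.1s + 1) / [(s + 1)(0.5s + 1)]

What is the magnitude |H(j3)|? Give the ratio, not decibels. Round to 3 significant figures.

At ω = 3 rad/s:
zero (1 + j3·0.1) = 1 + j0.3 → |·| ≈ 1.044, ∠ ≈ 16.70°
pole (1 + j3·1) = 1 + j3 → |·| ≈ 3.1623, ∠ ≈ 71.57°
pole (1 + j3·0.5) = 1 + j1.5 → |·| ≈ 1.8028, ∠ ≈ 56.31°
|H| = 5 · 1.044 / (3.1623 · 1.8028) ≈ 0.91563

0.916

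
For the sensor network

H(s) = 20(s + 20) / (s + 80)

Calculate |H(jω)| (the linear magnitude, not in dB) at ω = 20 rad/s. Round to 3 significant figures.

At s = jω = j20:
zero (s+20): 20 + j20 → |·| = √(20²+20²) = √800 ≈ 28.284, ∠ = arctan(20/20) ≈ 45.00°
pole (s+80): 80 + j20 → |·| = √(80²+20²) = √6800 ≈ 82.462, ∠ = arctan(20/80) ≈ 14.04°
|H| = 20 · 28.284 / 82.462 ≈ 6.8599

6.86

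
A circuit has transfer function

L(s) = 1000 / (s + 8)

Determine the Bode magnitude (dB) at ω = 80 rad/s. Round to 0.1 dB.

At s = jω = j80:
pole (s+8): 8 + j80 → |·| = √(8²+80²) = √6464 ≈ 80.399, ∠ = arctan(80/8) ≈ 84.29°
|L| = 1000 / 80.399 ≈ 12.438
Gain = 20 log₁₀(12.438) ≈ 21.90 dB

21.9 dB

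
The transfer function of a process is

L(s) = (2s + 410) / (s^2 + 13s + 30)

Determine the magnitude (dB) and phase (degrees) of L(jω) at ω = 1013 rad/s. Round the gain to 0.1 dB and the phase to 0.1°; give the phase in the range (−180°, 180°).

Substitute s = j1013:
Numerator: 2(j1013) + 410 = 410 + j2026
Denominator: (j1013)^2 + 13(j1013) + 30 = -1026139 + j13169
|N| = √(410² + 2026²) ≈ 2067.1, ∠N ≈ 78.56°
|D| = √(1026139² + 13169²) ≈ 1.0262e+06, ∠D ≈ 179.26°
|L| = 2067.1 / 1.0262e+06 ≈ 0.0020143
Gain = 20 log₁₀(0.0020143) ≈ -53.92 dB
∠L = 78.56° − 179.26° = -100.70°

-53.9 dB, -100.7°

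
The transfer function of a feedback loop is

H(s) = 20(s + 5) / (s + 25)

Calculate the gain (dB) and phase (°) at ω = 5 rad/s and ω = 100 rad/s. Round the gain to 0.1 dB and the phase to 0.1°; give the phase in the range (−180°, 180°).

ω = 5: 14.9 dB, 33.7°; ω = 100: 25.8 dB, 11.2°

At s = jω = j5:
zero (s+5): 5 + j5 → |·| = √(5²+5²) = √50 ≈ 7.0711, ∠ = arctan(5/5) ≈ 45.00°
pole (s+25): 25 + j5 → |·| = √(25²+5²) = √650 ≈ 25.495, ∠ = arctan(5/25) ≈ 11.31°
|H| = 20 · 7.0711 / 25.495 ≈ 5.547
Gain = 20 log₁₀(5.547) ≈ 14.88 dB
∠H = 45.00° − 11.31° = 33.69°

At s = jω = j100:
zero (s+5): 5 + j100 → |·| = √(5²+100²) = √10025 ≈ 100.12, ∠ = arctan(100/5) ≈ 87.14°
pole (s+25): 25 + j100 → |·| = √(25²+100²) = √10625 ≈ 103.08, ∠ = arctan(100/25) ≈ 75.96°
|H| = 20 · 100.12 / 103.08 ≈ 19.426
Gain = 20 log₁₀(19.426) ≈ 25.77 dB
∠H = 87.14° − 75.96° = 11.18°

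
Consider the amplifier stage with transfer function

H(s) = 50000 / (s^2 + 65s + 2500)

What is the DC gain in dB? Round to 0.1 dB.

H(0) = 50000 / 2500 = 20
20 log₁₀(20) ≈ 26.02 dB

26.0 dB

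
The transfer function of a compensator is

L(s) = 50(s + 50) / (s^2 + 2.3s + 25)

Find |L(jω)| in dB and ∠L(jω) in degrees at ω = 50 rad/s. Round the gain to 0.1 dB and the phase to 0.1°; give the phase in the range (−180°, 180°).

3.1 dB, -132.3°

At s = jω = j50:
zero (s+50): 50 + j50 → |·| = √(50²+50²) = √5000 ≈ 70.711, ∠ = arctan(50/50) ≈ 45.00°
quadratic: (j50)² + 2.3·j50 + 25 = -2475 + j115 → |·| ≈ 2477.7, ∠ ≈ 177.34°
|L| = 50 · 70.711 / 2477.7 ≈ 1.4269
Gain = 20 log₁₀(1.4269) ≈ 3.09 dB
∠L = 45.00° − 177.34° = -132.34°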